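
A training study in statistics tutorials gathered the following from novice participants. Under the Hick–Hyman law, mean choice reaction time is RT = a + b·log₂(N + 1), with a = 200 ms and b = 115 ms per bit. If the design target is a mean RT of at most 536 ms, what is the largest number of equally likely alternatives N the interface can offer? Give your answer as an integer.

Set 200 + 115·log₂(N + 1) ≤ 536.
log₂(N + 1) ≤ (536 − 200) / 115 = 2.9217.
N + 1 ≤ 2^2.9217 = 7.5774.
N ≤ 6.5774, so the largest integer N is 6.

6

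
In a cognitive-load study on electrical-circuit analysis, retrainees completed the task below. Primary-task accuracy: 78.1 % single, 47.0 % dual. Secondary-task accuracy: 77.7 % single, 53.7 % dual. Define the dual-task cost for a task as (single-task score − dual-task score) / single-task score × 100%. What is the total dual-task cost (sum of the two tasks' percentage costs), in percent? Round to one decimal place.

70.7

Primary cost = (78.1 − 47.0) / 78.1 × 100% = 39.8207%.
Secondary cost = (77.7 − 53.7) / 77.7 × 100% = 30.8880%.
Total = 39.8207% + 30.8880% = 70.7087% ≈ 70.7%.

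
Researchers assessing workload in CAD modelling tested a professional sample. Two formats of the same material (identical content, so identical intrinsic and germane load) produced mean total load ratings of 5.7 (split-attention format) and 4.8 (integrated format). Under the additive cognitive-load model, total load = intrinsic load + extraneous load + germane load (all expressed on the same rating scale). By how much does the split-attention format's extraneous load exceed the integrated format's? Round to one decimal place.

0.9

Intrinsic and germane load are equal across formats, so the difference in total load equals the difference in extraneous load.
Extraneous-load difference = 5.7 − 4.8 = 0.9.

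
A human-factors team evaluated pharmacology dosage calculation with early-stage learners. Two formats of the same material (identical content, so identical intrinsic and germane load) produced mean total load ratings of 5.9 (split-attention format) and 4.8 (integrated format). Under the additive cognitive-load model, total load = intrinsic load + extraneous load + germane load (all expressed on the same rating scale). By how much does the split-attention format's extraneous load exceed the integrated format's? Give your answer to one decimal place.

1.1

Intrinsic and germane load are equal across formats, so the difference in total load equals the difference in extraneous load.
Extraneous-load difference = 5.9 − 4.8 = 1.1.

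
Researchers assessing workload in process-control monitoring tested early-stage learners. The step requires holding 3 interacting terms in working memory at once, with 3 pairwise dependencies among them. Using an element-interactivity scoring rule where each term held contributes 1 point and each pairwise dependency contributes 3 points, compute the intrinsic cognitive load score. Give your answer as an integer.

12

Element contribution: 3 × 1 = 3.
Interaction contribution: 3 × 3 = 9.
Intrinsic load = 3 + 9 = 12.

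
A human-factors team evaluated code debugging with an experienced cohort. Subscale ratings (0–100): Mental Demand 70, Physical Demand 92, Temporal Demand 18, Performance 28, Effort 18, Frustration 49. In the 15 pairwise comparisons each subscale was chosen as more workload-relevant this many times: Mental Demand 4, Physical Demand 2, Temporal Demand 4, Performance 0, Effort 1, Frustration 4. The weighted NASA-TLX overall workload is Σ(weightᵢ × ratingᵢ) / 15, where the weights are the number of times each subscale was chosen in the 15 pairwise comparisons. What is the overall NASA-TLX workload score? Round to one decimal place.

50.0

The tallies are the weights (they sum to 15).
Weighted sum = 4·70 + 2·92 + 4·18 + 0·28 + 1·18 + 4·49
            = 280 + 184 + 72 + 0 + 18 + 196 = 750.
Overall workload = 750 / 15 = 50.0000 ≈ 50.0.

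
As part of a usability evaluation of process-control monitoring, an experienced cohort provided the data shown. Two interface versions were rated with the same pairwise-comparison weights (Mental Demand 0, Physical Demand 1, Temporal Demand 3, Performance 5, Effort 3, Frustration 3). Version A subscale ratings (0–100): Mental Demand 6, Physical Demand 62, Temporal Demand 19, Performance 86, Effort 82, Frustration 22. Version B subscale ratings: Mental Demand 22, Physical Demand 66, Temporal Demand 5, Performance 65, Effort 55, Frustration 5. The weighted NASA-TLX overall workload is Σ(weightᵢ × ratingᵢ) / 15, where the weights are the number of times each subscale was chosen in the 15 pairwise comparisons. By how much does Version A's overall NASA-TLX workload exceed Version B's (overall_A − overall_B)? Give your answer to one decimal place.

Version A weighted sum = 0·6 + 1·62 + 3·19 + 5·86 + 3·82 + 3·22 = 0 + 62 + 57 + 430 + 246 + 66 = 861; overall_A = 861/15 = 57.4000.
Version B weighted sum = 0·22 + 1·66 + 3·5 + 5·65 + 3·55 + 3·5 = 0 + 66 + 15 + 325 + 165 + 15 = 586; overall_B = 586/15 = 39.0667.
Difference = 57.4000 − 39.0667 = 18.3333 ≈ 18.3.

18.3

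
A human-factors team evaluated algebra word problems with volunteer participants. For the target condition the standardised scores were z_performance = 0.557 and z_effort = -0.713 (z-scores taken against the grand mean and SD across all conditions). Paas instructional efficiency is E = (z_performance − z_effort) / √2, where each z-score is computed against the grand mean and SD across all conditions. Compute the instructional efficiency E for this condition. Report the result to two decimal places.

0.90

z_P − z_E = 0.557 − (-0.713) = 1.2700.
E = 1.2700 / √2 = 1.2700 / 1.41421 = 0.8980 ≈ 0.90.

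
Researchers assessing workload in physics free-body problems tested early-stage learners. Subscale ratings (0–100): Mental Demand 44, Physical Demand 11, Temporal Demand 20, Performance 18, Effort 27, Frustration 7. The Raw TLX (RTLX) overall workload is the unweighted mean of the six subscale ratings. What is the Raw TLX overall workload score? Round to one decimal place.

21.2

Sum of ratings = 44 + 11 + 20 + 18 + 27 + 7 = 127.
RTLX = 127 / 6 = 21.1667 ≈ 21.2.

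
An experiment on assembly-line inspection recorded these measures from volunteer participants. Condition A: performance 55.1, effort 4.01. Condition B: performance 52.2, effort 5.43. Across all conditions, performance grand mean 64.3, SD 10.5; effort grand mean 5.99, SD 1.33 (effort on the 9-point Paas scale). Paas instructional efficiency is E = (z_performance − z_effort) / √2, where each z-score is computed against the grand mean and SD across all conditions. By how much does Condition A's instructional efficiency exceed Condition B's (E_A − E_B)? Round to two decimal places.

0.95

Condition A: z_P = (55.1 − 64.3)/10.5 = -0.8762; z_E = (4.01 − 5.99)/1.33 = -1.4887; E_A = (-0.8762 − (-1.4887))/√2 = 0.4331.
Condition B: z_P = (52.2 − 64.3)/10.5 = -1.1524; z_E = (5.43 − 5.99)/1.33 = -0.4211; E_B = (-1.1524 − (-0.4211))/√2 = -0.5171.
E_A − E_B = 0.4331 − (-0.5171) = 0.9502 ≈ 0.95.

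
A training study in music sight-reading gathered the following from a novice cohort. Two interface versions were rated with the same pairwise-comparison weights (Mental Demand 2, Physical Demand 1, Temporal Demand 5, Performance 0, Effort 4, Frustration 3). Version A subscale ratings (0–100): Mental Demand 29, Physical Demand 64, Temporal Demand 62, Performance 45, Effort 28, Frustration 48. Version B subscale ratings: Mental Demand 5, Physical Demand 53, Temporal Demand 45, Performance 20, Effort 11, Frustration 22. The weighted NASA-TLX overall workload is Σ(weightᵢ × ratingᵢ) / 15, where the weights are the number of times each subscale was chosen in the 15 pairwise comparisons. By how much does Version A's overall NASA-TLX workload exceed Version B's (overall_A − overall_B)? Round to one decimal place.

Version A weighted sum = 2·29 + 1·64 + 5·62 + 0·45 + 4·28 + 3·48 = 58 + 64 + 310 + 0 + 112 + 144 = 688; overall_A = 688/15 = 45.8667.
Version B weighted sum = 2·5 + 1·53 + 5·45 + 0·20 + 4·11 + 3·22 = 10 + 53 + 225 + 0 + 44 + 66 = 398; overall_B = 398/15 = 26.5333.
Difference = 45.8667 − 26.5333 = 19.3334 ≈ 19.3.

19.3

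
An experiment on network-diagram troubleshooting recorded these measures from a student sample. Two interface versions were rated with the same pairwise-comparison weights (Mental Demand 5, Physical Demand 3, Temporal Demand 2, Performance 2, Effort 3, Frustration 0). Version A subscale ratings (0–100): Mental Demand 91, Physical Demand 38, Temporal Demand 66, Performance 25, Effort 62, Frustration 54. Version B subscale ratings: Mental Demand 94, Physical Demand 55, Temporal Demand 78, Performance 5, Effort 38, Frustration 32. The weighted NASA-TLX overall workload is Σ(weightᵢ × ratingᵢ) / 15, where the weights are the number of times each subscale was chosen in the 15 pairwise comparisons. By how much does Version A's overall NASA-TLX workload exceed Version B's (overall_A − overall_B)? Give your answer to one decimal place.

1.5

Version A weighted sum = 5·91 + 3·38 + 2·66 + 2·25 + 3·62 + 0·54 = 455 + 114 + 132 + 50 + 186 + 0 = 937; overall_A = 937/15 = 62.4667.
Version B weighted sum = 5·94 + 3·55 + 2·78 + 2·5 + 3·38 + 0·32 = 470 + 165 + 156 + 10 + 114 + 0 = 915; overall_B = 915/15 = 61.0000.
Difference = 62.4667 − 61.0000 = 1.4667 ≈ 1.5.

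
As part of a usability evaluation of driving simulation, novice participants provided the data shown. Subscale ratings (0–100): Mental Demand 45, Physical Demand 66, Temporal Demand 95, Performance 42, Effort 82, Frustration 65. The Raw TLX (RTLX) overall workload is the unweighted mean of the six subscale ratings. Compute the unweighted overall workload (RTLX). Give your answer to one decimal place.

65.8

Sum of ratings = 45 + 66 + 95 + 42 + 82 + 65 = 395.
RTLX = 395 / 6 = 65.8333 ≈ 65.8.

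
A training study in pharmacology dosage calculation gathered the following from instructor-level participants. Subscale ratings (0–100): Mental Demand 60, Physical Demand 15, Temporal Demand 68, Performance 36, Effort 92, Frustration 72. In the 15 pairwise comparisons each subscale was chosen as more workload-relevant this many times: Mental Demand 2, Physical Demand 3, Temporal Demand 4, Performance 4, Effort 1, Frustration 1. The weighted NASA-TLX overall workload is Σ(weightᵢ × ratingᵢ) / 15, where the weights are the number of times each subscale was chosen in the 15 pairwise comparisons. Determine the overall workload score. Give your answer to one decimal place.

The tallies are the weights (they sum to 15).
Weighted sum = 2·60 + 3·15 + 4·68 + 4·36 + 1·92 + 1·72
            = 120 + 45 + 272 + 144 + 92 + 72 = 745.
Overall workload = 745 / 15 = 49.6667 ≈ 49.7.

49.7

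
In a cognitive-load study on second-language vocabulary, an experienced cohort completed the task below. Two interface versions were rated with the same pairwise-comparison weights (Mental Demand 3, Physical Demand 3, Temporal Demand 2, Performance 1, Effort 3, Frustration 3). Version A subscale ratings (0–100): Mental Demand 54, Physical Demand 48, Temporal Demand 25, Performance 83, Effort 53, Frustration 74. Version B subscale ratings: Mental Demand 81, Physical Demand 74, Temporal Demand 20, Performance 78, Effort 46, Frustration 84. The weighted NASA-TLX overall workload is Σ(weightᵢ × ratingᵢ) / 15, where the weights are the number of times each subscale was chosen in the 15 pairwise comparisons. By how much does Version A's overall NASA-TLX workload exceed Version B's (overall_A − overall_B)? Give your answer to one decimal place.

-10.2

Version A weighted sum = 3·54 + 3·48 + 2·25 + 1·83 + 3·53 + 3·74 = 162 + 144 + 50 + 83 + 159 + 222 = 820; overall_A = 820/15 = 54.6667.
Version B weighted sum = 3·81 + 3·74 + 2·20 + 1·78 + 3·46 + 3·84 = 243 + 222 + 40 + 78 + 138 + 252 = 973; overall_B = 973/15 = 64.8667.
Difference = 54.6667 − 64.8667 = -10.2000 ≈ -10.2.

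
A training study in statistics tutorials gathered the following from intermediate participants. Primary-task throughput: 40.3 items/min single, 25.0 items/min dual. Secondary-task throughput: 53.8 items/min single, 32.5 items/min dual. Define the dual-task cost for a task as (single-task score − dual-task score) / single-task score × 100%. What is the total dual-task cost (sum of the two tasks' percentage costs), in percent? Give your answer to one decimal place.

Primary cost = (40.3 − 25.0) / 40.3 × 100% = 37.9653%.
Secondary cost = (53.8 − 32.5) / 53.8 × 100% = 39.5911%.
Total = 37.9653% + 39.5911% = 77.5564% ≈ 77.6%.

77.6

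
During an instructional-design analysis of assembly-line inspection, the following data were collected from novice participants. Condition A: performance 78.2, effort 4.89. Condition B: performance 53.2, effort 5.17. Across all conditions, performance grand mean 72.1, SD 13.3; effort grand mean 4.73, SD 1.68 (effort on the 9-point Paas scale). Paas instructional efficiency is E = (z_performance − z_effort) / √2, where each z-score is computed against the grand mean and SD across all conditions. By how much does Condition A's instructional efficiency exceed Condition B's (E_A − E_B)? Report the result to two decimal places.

1.45

Condition A: z_P = (78.2 − 72.1)/13.3 = 0.4586; z_E = (4.89 − 4.73)/1.68 = 0.0952; E_A = (0.4586 − 0.0952)/√2 = 0.2570.
Condition B: z_P = (53.2 − 72.1)/13.3 = -1.4211; z_E = (5.17 − 4.73)/1.68 = 0.2619; E_B = (-1.4211 − 0.2619)/√2 = -1.1901.
E_A − E_B = 0.2570 − (-1.1901) = 1.4471 ≈ 1.45.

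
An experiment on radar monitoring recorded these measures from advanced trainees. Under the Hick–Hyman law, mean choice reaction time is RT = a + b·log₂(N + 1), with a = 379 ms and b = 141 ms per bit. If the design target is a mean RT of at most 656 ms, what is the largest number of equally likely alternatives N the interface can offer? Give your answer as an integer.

2

Set 379 + 141·log₂(N + 1) ≤ 656.
log₂(N + 1) ≤ (656 − 379) / 141 = 1.9645.
N + 1 ≤ 2^1.9645 = 3.9028.
N ≤ 2.9028, so the largest integer N is 2.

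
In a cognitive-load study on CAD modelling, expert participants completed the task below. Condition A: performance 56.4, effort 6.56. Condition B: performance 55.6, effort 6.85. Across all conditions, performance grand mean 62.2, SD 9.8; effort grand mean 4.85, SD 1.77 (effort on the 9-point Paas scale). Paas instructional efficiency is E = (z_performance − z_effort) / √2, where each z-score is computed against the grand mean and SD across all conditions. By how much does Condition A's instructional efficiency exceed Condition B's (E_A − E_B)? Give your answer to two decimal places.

0.17

Condition A: z_P = (56.4 − 62.2)/9.8 = -0.5918; z_E = (6.56 − 4.85)/1.77 = 0.9661; E_A = (-0.5918 − 0.9661)/√2 = -1.1016.
Condition B: z_P = (55.6 − 62.2)/9.8 = -0.6735; z_E = (6.85 − 4.85)/1.77 = 1.1299; E_B = (-0.6735 − 1.1299)/√2 = -1.2752.
E_A − E_B = -1.1016 − (-1.2752) = 0.1736 ≈ 0.17.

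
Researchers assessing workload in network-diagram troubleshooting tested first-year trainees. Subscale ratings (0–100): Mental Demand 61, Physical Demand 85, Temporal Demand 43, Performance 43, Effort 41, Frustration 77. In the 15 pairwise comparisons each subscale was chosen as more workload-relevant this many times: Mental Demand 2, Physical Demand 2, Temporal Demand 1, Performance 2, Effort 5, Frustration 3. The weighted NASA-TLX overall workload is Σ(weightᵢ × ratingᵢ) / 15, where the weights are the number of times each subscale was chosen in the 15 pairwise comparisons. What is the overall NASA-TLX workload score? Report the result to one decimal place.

The tallies are the weights (they sum to 15).
Weighted sum = 2·61 + 2·85 + 1·43 + 2·43 + 5·41 + 3·77
            = 122 + 170 + 43 + 86 + 205 + 231 = 857.
Overall workload = 857 / 15 = 57.1333 ≈ 57.1.

57.1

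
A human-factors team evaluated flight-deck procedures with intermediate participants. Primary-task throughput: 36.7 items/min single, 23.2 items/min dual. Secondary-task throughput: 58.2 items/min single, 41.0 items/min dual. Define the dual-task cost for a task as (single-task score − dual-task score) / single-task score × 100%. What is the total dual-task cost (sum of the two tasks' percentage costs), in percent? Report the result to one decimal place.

66.3

Primary cost = (36.7 − 23.2) / 36.7 × 100% = 36.7847%.
Secondary cost = (58.2 − 41.0) / 58.2 × 100% = 29.5533%.
Total = 36.7847% + 29.5533% = 66.3380% ≈ 66.3%.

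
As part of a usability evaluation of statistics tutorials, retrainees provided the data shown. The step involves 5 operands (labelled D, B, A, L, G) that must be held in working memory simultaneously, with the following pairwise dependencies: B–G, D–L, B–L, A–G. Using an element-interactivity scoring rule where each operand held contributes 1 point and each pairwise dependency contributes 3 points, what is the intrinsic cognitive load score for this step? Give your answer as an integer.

17

Count of operands held simultaneously: 5.
Count of pairwise dependencies listed: 4.
Element contribution: 5 × 1 = 5.
Interaction contribution: 4 × 3 = 12.
Intrinsic load = 5 + 12 = 17.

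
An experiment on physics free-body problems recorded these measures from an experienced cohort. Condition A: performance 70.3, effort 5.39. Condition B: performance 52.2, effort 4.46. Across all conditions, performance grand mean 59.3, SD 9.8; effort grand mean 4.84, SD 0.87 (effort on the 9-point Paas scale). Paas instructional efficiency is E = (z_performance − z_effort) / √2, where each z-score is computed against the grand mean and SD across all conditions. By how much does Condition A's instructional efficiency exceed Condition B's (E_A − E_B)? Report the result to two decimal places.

Condition A: z_P = (70.3 − 59.3)/9.8 = 1.1224; z_E = (5.39 − 4.84)/0.87 = 0.6322; E_A = (1.1224 − 0.6322)/√2 = 0.3466.
Condition B: z_P = (52.2 − 59.3)/9.8 = -0.7245; z_E = (4.46 − 4.84)/0.87 = -0.4368; E_B = (-0.7245 − (-0.4368))/√2 = -0.2034.
E_A − E_B = 0.3466 − (-0.2034) = 0.5500 ≈ 0.55.

0.55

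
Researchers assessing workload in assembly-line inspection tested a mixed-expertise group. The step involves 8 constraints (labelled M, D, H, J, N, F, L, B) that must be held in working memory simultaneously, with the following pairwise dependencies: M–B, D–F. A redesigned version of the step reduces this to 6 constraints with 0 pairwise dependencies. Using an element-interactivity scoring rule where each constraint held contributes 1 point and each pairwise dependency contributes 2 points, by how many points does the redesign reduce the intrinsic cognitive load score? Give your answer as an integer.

6

Original: 8 × 1 + 2 × 2 = 8 + 4 = 12.
Redesigned: 6 × 1 + 0 × 2 = 6 + 0 = 6.
Reduction = 12 − 6 = 6.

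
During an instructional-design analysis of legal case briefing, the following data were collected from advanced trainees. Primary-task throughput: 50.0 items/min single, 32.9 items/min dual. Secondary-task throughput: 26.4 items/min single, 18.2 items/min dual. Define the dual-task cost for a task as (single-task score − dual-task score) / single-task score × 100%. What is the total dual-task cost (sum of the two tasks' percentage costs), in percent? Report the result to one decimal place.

65.3

Primary cost = (50.0 − 32.9) / 50.0 × 100% = 34.2000%.
Secondary cost = (26.4 − 18.2) / 26.4 × 100% = 31.0606%.
Total = 34.2000% + 31.0606% = 65.2606% ≈ 65.3%.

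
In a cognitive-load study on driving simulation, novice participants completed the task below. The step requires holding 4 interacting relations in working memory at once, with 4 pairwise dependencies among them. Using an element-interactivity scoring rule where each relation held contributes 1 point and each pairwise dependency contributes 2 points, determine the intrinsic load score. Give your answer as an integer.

12

Element contribution: 4 × 1 = 4.
Interaction contribution: 4 × 2 = 8.
Intrinsic load = 4 + 8 = 12.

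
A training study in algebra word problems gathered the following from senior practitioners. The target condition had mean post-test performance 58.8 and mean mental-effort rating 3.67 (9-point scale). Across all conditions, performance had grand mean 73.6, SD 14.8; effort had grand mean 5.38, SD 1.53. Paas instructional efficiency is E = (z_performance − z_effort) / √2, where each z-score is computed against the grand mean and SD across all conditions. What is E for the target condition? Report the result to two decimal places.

0.08

z_performance = (58.8 − 73.6) / 14.8 = -14.8000 / 14.8 = -1.0000.
z_effort = (3.67 − 5.38) / 1.53 = -1.7100 / 1.53 = -1.1176.
z_P − z_E = -1.0000 − (-1.1176) = 0.1176.
E = 0.1176 / √2 = 0.1176 / 1.41421 = 0.0832 ≈ 0.08.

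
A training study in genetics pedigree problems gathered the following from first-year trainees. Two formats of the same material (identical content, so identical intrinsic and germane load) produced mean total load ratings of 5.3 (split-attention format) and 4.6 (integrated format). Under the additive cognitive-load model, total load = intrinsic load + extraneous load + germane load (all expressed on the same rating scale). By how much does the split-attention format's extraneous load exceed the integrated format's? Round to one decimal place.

0.7

Intrinsic and germane load are equal across formats, so the difference in total load equals the difference in extraneous load.
Extraneous-load difference = 5.3 − 4.6 = 0.7.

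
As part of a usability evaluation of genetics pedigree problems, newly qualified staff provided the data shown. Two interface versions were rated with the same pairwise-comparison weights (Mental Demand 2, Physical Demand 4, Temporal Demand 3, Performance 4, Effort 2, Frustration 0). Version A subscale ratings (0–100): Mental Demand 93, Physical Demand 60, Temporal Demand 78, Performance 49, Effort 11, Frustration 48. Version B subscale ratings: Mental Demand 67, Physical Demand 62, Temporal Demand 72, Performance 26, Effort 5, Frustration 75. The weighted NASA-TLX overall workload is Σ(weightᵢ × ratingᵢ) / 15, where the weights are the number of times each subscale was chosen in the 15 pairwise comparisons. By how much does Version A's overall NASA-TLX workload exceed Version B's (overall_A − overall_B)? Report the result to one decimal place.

Version A weighted sum = 2·93 + 4·60 + 3·78 + 4·49 + 2·11 + 0·48 = 186 + 240 + 234 + 196 + 22 + 0 = 878; overall_A = 878/15 = 58.5333.
Version B weighted sum = 2·67 + 4·62 + 3·72 + 4·26 + 2·5 + 0·75 = 134 + 248 + 216 + 104 + 10 + 0 = 712; overall_B = 712/15 = 47.4667.
Difference = 58.5333 − 47.4667 = 11.0666 ≈ 11.1.

11.1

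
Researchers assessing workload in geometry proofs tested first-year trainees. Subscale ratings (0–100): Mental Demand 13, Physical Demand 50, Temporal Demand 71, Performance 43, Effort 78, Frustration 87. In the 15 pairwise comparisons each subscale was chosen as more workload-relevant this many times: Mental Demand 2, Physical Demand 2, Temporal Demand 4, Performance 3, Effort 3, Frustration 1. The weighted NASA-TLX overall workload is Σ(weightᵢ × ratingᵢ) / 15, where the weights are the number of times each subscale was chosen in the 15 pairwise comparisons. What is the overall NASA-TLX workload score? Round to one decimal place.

57.3

The tallies are the weights (they sum to 15).
Weighted sum = 2·13 + 2·50 + 4·71 + 3·43 + 3·78 + 1·87
            = 26 + 100 + 284 + 129 + 234 + 87 = 860.
Overall workload = 860 / 15 = 57.3333 ≈ 57.3.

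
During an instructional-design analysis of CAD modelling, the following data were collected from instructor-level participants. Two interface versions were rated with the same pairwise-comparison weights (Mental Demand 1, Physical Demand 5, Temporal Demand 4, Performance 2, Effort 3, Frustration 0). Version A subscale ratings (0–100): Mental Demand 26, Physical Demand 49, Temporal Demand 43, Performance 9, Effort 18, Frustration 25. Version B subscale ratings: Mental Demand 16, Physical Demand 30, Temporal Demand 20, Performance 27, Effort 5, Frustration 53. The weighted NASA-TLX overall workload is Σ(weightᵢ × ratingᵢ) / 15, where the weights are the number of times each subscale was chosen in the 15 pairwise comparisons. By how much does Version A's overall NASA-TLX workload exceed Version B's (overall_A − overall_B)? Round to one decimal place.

Version A weighted sum = 1·26 + 5·49 + 4·43 + 2·9 + 3·18 + 0·25 = 26 + 245 + 172 + 18 + 54 + 0 = 515; overall_A = 515/15 = 34.3333.
Version B weighted sum = 1·16 + 5·30 + 4·20 + 2·27 + 3·5 + 0·53 = 16 + 150 + 80 + 54 + 15 + 0 = 315; overall_B = 315/15 = 21.0000.
Difference = 34.3333 − 21.0000 = 13.3333 ≈ 13.3.

13.3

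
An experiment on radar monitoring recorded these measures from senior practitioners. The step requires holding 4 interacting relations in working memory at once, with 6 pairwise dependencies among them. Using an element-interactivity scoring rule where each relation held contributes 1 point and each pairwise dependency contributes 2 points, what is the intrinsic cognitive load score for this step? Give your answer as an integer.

16

Element contribution: 4 × 1 = 4.
Interaction contribution: 6 × 2 = 12.
Intrinsic load = 4 + 12 = 16.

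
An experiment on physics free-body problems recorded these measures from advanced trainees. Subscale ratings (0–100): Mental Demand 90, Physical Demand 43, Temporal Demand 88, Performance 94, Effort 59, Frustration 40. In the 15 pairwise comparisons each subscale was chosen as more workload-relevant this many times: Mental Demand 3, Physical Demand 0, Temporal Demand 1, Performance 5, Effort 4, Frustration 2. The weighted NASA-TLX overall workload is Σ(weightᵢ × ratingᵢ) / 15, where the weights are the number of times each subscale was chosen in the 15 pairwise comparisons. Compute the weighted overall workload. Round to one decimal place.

The tallies are the weights (they sum to 15).
Weighted sum = 3·90 + 0·43 + 1·88 + 5·94 + 4·59 + 2·40
            = 270 + 0 + 88 + 470 + 236 + 80 = 1144.
Overall workload = 1144 / 15 = 76.2667 ≈ 76.3.

76.3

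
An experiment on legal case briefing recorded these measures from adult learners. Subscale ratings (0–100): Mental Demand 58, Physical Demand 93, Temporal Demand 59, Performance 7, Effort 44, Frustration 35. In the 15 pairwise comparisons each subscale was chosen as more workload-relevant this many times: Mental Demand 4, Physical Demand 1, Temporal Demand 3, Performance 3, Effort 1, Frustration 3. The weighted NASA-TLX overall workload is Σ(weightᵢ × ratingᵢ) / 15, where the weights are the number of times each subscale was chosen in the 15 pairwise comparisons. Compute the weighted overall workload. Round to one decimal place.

44.8

The tallies are the weights (they sum to 15).
Weighted sum = 4·58 + 1·93 + 3·59 + 3·7 + 1·44 + 3·35
            = 232 + 93 + 177 + 21 + 44 + 105 = 672.
Overall workload = 672 / 15 = 44.8000 ≈ 44.8.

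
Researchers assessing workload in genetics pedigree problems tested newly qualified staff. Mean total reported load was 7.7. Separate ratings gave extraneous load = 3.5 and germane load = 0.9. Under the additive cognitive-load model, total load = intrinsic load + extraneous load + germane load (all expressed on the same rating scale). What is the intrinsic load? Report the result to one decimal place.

intrinsic load = total − extraneous − germane
             = 7.7 − 3.5 − 0.9 = 3.3.

3.3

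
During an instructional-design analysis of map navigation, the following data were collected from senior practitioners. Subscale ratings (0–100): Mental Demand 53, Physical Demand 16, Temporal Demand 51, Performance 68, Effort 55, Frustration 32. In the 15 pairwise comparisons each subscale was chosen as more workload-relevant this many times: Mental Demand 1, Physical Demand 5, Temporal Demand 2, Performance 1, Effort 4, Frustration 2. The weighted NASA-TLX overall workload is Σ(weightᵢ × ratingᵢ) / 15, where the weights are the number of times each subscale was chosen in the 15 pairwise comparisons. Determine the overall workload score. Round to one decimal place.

39.1

The tallies are the weights (they sum to 15).
Weighted sum = 1·53 + 5·16 + 2·51 + 1·68 + 4·55 + 2·32
            = 53 + 80 + 102 + 68 + 220 + 64 = 587.
Overall workload = 587 / 15 = 39.1333 ≈ 39.1.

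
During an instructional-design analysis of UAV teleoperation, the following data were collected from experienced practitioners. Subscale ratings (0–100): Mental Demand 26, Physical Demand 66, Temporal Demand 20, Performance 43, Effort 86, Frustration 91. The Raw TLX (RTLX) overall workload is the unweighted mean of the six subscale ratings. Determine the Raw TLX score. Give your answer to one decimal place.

Sum of ratings = 26 + 66 + 20 + 43 + 86 + 91 = 332.
RTLX = 332 / 6 = 55.3333 ≈ 55.3.

55.3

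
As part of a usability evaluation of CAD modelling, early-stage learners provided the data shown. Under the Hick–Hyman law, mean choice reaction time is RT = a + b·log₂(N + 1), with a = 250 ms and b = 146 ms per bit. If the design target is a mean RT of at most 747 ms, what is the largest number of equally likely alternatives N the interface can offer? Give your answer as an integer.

9

Set 250 + 146·log₂(N + 1) ≤ 747.
log₂(N + 1) ≤ (747 − 250) / 146 = 3.4041.
N + 1 ≤ 2^3.4041 = 10.5861.
N ≤ 9.5861, so the largest integer N is 9.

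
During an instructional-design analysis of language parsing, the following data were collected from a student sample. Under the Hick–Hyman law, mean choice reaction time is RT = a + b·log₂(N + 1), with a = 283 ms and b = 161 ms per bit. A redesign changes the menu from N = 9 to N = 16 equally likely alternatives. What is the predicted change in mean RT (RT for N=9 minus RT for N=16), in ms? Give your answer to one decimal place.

RT(9) = 283 + 161·log₂(10) = 283 + 161·3.3219 = 817.8259 ms.
RT(16) = 283 + 161·log₂(17) = 283 + 161·4.0875 = 941.0875 ms.
Difference = 817.8259 − 941.0875 = -123.2616 ≈ -123.3 ms.

-123.3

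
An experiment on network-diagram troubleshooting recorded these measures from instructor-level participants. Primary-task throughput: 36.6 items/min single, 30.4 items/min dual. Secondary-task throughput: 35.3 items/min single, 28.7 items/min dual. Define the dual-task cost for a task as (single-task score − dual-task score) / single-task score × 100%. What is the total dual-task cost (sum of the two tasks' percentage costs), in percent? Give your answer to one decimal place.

Primary cost = (36.6 − 30.4) / 36.6 × 100% = 16.9399%.
Secondary cost = (35.3 − 28.7) / 35.3 × 100% = 18.6969%.
Total = 16.9399% + 18.6969% = 35.6368% ≈ 35.6%.

35.6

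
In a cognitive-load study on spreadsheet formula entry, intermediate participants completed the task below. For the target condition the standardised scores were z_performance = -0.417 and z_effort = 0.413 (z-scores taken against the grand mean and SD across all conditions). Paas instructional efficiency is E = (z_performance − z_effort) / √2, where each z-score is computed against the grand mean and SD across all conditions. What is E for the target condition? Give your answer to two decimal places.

-0.59

z_P − z_E = -0.417 − 0.413 = -0.8300.
E = -0.8300 / √2 = -0.8300 / 1.41421 = -0.5869 ≈ -0.59.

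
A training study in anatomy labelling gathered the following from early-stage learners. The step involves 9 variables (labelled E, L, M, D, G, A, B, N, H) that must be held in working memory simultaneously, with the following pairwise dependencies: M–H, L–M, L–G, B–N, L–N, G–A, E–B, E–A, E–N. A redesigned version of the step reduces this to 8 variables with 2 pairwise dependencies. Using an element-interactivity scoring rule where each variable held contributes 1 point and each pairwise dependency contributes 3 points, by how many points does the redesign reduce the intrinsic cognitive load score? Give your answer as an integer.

Original: 9 × 1 + 9 × 3 = 9 + 27 = 36.
Redesigned: 8 × 1 + 2 × 3 = 8 + 6 = 14.
Reduction = 36 − 14 = 22.

22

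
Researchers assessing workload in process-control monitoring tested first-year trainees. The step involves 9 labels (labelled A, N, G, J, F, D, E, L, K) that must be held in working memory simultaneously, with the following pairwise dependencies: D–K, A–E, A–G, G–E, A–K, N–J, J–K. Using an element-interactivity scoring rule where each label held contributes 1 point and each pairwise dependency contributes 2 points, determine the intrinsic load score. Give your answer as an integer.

Count of labels held simultaneously: 9.
Count of pairwise dependencies listed: 7.
Element contribution: 9 × 1 = 9.
Interaction contribution: 7 × 2 = 14.
Intrinsic load = 9 + 14 = 23.

23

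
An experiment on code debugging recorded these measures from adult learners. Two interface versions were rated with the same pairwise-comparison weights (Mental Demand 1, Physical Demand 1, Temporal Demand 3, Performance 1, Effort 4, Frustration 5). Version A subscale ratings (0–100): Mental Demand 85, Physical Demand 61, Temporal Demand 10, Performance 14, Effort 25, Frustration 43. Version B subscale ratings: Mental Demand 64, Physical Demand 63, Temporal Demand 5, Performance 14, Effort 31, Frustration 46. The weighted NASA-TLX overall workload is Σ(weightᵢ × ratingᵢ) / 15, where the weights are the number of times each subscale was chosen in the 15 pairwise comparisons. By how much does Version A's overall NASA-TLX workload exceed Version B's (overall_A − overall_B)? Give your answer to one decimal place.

-0.3

Version A weighted sum = 1·85 + 1·61 + 3·10 + 1·14 + 4·25 + 5·43 = 85 + 61 + 30 + 14 + 100 + 215 = 505; overall_A = 505/15 = 33.6667.
Version B weighted sum = 1·64 + 1·63 + 3·5 + 1·14 + 4·31 + 5·46 = 64 + 63 + 15 + 14 + 124 + 230 = 510; overall_B = 510/15 = 34.0000.
Difference = 33.6667 − 34.0000 = -0.3333 ≈ -0.3.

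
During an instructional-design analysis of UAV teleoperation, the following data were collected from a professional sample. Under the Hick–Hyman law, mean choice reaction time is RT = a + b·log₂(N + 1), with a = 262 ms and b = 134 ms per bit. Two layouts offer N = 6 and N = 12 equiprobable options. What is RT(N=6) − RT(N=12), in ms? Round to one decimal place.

-119.7

RT(6) = 262 + 134·log₂(7) = 262 + 134·2.8074 = 638.1916 ms.
RT(12) = 262 + 134·log₂(13) = 262 + 134·3.7004 = 757.8536 ms.
Difference = 638.1916 − 757.8536 = -119.6620 ≈ -119.7 ms.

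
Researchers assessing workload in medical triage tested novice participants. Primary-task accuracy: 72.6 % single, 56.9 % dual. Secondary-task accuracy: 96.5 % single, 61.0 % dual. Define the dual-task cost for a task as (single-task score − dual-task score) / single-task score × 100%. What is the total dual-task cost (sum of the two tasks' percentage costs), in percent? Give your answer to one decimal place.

58.4

Primary cost = (72.6 − 56.9) / 72.6 × 100% = 21.6253%.
Secondary cost = (96.5 − 61.0) / 96.5 × 100% = 36.7876%.
Total = 21.6253% + 36.7876% = 58.4129% ≈ 58.4%.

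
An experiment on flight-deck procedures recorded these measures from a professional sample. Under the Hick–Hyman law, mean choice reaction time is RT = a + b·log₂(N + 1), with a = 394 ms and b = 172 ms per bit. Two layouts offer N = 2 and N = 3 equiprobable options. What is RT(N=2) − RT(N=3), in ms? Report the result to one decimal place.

RT(2) = 394 + 172·log₂(3) = 394 + 172·1.5850 = 666.6200 ms.
RT(3) = 394 + 172·log₂(4) = 394 + 172·2.0000 = 738.0000 ms.
Difference = 666.6200 − 738.0000 = -71.3800 ≈ -71.4 ms.

-71.4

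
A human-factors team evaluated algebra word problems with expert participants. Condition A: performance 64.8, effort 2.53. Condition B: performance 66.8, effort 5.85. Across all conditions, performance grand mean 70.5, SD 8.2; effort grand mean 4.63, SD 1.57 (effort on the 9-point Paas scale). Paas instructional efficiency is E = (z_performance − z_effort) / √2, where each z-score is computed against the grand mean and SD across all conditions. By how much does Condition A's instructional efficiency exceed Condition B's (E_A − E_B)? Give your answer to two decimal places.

1.32

Condition A: z_P = (64.8 − 70.5)/8.2 = -0.6951; z_E = (2.53 − 4.63)/1.57 = -1.3376; E_A = (-0.6951 − (-1.3376))/√2 = 0.4543.
Condition B: z_P = (66.8 − 70.5)/8.2 = -0.4512; z_E = (5.85 − 4.63)/1.57 = 0.7771; E_B = (-0.4512 − 0.7771)/√2 = -0.8685.
E_A − E_B = 0.4543 − (-0.8685) = 1.3228 ≈ 1.32.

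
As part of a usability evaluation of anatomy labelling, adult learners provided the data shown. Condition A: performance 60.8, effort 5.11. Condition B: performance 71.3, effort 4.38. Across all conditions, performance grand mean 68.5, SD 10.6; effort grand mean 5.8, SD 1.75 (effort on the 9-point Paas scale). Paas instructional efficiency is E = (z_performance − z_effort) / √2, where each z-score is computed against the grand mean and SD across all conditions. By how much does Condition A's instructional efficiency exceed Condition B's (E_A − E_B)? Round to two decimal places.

Condition A: z_P = (60.8 − 68.5)/10.6 = -0.7264; z_E = (5.11 − 5.8)/1.75 = -0.3943; E_A = (-0.7264 − (-0.3943))/√2 = -0.2348.
Condition B: z_P = (71.3 − 68.5)/10.6 = 0.2642; z_E = (4.38 − 5.8)/1.75 = -0.8114; E_B = (0.2642 − (-0.8114))/√2 = 0.7606.
E_A − E_B = -0.2348 − 0.7606 = -0.9954 ≈ -1.00.

-1.00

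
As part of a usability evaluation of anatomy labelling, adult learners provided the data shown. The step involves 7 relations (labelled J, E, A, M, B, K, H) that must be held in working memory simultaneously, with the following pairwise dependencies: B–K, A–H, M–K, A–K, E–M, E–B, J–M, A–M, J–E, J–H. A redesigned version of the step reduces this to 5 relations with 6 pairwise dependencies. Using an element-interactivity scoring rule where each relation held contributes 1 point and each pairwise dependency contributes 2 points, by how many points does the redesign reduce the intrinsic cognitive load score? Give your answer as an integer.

Original: 7 × 1 + 10 × 2 = 7 + 20 = 27.
Redesigned: 5 × 1 + 6 × 2 = 5 + 12 = 17.
Reduction = 27 − 17 = 10.

10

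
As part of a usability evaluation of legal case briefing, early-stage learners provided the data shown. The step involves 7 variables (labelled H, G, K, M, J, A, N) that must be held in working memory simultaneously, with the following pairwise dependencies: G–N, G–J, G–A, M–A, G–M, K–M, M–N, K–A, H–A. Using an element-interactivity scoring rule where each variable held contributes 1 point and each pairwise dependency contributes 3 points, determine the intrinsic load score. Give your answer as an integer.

Count of variables held simultaneously: 7.
Count of pairwise dependencies listed: 9.
Element contribution: 7 × 1 = 7.
Interaction contribution: 9 × 3 = 27.
Intrinsic load = 7 + 27 = 34.

34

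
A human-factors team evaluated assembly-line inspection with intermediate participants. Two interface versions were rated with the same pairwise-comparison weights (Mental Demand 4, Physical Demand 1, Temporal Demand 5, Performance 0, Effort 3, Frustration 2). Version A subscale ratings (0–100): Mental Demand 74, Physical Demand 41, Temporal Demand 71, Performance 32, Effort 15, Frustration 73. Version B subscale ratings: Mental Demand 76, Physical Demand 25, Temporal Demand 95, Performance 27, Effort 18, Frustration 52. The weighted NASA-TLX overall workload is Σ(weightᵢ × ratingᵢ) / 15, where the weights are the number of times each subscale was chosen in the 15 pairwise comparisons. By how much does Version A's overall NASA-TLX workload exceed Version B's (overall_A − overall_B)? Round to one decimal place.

Version A weighted sum = 4·74 + 1·41 + 5·71 + 0·32 + 3·15 + 2·73 = 296 + 41 + 355 + 0 + 45 + 146 = 883; overall_A = 883/15 = 58.8667.
Version B weighted sum = 4·76 + 1·25 + 5·95 + 0·27 + 3·18 + 2·52 = 304 + 25 + 475 + 0 + 54 + 104 = 962; overall_B = 962/15 = 64.1333.
Difference = 58.8667 − 64.1333 = -5.2666 ≈ -5.3.

-5.3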